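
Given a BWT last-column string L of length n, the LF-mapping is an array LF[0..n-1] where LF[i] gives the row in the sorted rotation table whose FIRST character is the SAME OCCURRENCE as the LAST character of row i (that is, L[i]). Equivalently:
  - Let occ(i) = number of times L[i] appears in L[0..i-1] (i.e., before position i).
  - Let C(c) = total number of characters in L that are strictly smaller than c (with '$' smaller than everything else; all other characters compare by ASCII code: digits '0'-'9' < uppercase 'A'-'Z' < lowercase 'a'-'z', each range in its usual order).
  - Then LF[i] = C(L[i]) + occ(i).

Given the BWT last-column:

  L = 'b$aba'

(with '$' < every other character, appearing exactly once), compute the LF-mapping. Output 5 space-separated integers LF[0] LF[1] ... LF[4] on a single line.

Answer: 3 0 1 4 2

Derivation:
Char counts: '$':1, 'a':2, 'b':2
C (first-col start): C('$')=0, C('a')=1, C('b')=3
L[0]='b': occ=0, LF[0]=C('b')+0=3+0=3
L[1]='$': occ=0, LF[1]=C('$')+0=0+0=0
L[2]='a': occ=0, LF[2]=C('a')+0=1+0=1
L[3]='b': occ=1, LF[3]=C('b')+1=3+1=4
L[4]='a': occ=1, LF[4]=C('a')+1=1+1=2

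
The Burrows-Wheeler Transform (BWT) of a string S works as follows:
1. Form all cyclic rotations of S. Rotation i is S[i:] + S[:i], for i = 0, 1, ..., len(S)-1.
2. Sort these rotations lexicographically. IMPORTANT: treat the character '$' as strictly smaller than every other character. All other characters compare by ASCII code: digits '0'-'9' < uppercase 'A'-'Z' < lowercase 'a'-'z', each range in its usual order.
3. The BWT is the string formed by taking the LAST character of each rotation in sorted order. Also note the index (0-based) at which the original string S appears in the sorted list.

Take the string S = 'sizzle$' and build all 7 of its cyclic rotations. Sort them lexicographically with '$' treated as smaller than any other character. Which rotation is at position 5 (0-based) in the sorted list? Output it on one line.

Answer: zle$siz

Derivation:
All 7 rotations (rotation i = S[i:]+S[:i]):
  rot[0] = sizzle$
  rot[1] = izzle$s
  rot[2] = zzle$si
  rot[3] = zle$siz
  rot[4] = le$sizz
  rot[5] = e$sizzl
  rot[6] = $sizzle
Sorted (with $ < everything):
  sorted[0] = $sizzle
  sorted[1] = e$sizzl
  sorted[2] = izzle$s
  sorted[3] = le$sizz
  sorted[4] = sizzle$
  sorted[5] = zle$siz
  sorted[6] = zzle$si
sorted[5] = zle$siz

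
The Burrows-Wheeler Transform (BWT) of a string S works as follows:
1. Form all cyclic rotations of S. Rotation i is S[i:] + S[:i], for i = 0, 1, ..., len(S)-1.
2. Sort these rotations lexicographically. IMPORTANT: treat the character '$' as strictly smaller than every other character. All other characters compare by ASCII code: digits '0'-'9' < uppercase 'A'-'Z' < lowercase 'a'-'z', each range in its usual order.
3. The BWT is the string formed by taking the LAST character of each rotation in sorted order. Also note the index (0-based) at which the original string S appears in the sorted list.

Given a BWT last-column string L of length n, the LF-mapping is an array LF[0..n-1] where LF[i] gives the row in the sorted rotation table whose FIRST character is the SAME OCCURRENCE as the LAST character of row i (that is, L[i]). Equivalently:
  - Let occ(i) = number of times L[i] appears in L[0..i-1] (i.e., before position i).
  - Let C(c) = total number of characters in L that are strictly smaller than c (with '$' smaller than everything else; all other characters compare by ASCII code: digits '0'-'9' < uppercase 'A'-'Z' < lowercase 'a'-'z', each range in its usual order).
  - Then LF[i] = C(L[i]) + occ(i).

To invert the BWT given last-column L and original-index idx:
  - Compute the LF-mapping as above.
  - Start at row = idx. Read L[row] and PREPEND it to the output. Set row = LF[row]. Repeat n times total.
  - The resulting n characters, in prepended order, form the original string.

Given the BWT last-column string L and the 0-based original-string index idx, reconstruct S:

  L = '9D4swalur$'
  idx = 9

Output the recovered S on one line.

Answer: walrusD49$

Derivation:
LF mapping: 2 3 1 7 9 4 5 8 6 0
Walk LF starting at row 9, prepending L[row]:
  step 1: row=9, L[9]='$', prepend. Next row=LF[9]=0
  step 2: row=0, L[0]='9', prepend. Next row=LF[0]=2
  step 3: row=2, L[2]='4', prepend. Next row=LF[2]=1
  step 4: row=1, L[1]='D', prepend. Next row=LF[1]=3
  step 5: row=3, L[3]='s', prepend. Next row=LF[3]=7
  step 6: row=7, L[7]='u', prepend. Next row=LF[7]=8
  step 7: row=8, L[8]='r', prepend. Next row=LF[8]=6
  step 8: row=6, L[6]='l', prepend. Next row=LF[6]=5
  step 9: row=5, L[5]='a', prepend. Next row=LF[5]=4
  step 10: row=4, L[4]='w', prepend. Next row=LF[4]=9
Reversed output: walrusD49$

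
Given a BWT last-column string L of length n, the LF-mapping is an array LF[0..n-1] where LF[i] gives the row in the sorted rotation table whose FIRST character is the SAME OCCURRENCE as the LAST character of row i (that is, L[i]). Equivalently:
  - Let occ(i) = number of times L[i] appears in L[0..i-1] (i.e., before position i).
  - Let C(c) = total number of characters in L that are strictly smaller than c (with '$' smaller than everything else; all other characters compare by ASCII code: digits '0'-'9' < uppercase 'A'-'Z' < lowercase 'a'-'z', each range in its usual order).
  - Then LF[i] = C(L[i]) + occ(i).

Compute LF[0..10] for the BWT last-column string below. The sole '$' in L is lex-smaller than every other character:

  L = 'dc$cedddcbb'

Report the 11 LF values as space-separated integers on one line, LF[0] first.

Char counts: '$':1, 'b':2, 'c':3, 'd':4, 'e':1
C (first-col start): C('$')=0, C('b')=1, C('c')=3, C('d')=6, C('e')=10
L[0]='d': occ=0, LF[0]=C('d')+0=6+0=6
L[1]='c': occ=0, LF[1]=C('c')+0=3+0=3
L[2]='$': occ=0, LF[2]=C('$')+0=0+0=0
L[3]='c': occ=1, LF[3]=C('c')+1=3+1=4
L[4]='e': occ=0, LF[4]=C('e')+0=10+0=10
L[5]='d': occ=1, LF[5]=C('d')+1=6+1=7
L[6]='d': occ=2, LF[6]=C('d')+2=6+2=8
L[7]='d': occ=3, LF[7]=C('d')+3=6+3=9
L[8]='c': occ=2, LF[8]=C('c')+2=3+2=5
L[9]='b': occ=0, LF[9]=C('b')+0=1+0=1
L[10]='b': occ=1, LF[10]=C('b')+1=1+1=2

Answer: 6 3 0 4 10 7 8 9 5 1 2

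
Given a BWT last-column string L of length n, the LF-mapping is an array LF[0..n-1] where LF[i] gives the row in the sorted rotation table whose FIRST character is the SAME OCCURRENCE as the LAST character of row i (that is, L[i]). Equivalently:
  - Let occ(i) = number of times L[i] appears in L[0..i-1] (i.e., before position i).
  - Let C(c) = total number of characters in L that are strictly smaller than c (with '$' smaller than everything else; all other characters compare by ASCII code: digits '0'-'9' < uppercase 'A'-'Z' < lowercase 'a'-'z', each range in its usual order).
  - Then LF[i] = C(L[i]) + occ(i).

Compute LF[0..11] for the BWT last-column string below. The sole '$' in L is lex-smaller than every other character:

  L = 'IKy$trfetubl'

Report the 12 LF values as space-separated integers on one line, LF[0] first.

Answer: 1 2 11 0 8 7 5 4 9 10 3 6

Derivation:
Char counts: '$':1, 'I':1, 'K':1, 'b':1, 'e':1, 'f':1, 'l':1, 'r':1, 't':2, 'u':1, 'y':1
C (first-col start): C('$')=0, C('I')=1, C('K')=2, C('b')=3, C('e')=4, C('f')=5, C('l')=6, C('r')=7, C('t')=8, C('u')=10, C('y')=11
L[0]='I': occ=0, LF[0]=C('I')+0=1+0=1
L[1]='K': occ=0, LF[1]=C('K')+0=2+0=2
L[2]='y': occ=0, LF[2]=C('y')+0=11+0=11
L[3]='$': occ=0, LF[3]=C('$')+0=0+0=0
L[4]='t': occ=0, LF[4]=C('t')+0=8+0=8
L[5]='r': occ=0, LF[5]=C('r')+0=7+0=7
L[6]='f': occ=0, LF[6]=C('f')+0=5+0=5
L[7]='e': occ=0, LF[7]=C('e')+0=4+0=4
L[8]='t': occ=1, LF[8]=C('t')+1=8+1=9
L[9]='u': occ=0, LF[9]=C('u')+0=10+0=10
L[10]='b': occ=0, LF[10]=C('b')+0=3+0=3
L[11]='l': occ=0, LF[11]=C('l')+0=6+0=6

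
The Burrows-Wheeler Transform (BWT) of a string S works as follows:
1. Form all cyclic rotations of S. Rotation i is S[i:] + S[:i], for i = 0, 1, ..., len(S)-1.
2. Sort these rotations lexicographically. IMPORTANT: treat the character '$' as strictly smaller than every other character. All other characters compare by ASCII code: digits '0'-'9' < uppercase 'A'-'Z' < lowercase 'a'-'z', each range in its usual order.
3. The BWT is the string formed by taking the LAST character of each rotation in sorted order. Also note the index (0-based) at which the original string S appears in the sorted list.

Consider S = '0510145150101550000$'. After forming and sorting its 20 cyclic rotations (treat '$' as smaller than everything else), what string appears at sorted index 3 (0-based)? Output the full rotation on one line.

All 20 rotations (rotation i = S[i:]+S[:i]):
  rot[0] = 0510145150101550000$
  rot[1] = 510145150101550000$0
  rot[2] = 10145150101550000$05
  rot[3] = 0145150101550000$051
  rot[4] = 145150101550000$0510
  rot[5] = 45150101550000$05101
  rot[6] = 5150101550000$051014
  rot[7] = 150101550000$0510145
  rot[8] = 50101550000$05101451
  rot[9] = 0101550000$051014515
  rot[10] = 101550000$0510145150
  rot[11] = 01550000$05101451501
  rot[12] = 1550000$051014515010
  rot[13] = 550000$0510145150101
  rot[14] = 50000$05101451501015
  rot[15] = 0000$051014515010155
  rot[16] = 000$0510145150101550
  rot[17] = 00$05101451501015500
  rot[18] = 0$051014515010155000
  rot[19] = $0510145150101550000
Sorted (with $ < everything):
  sorted[0] = $0510145150101550000
  sorted[1] = 0$051014515010155000
  sorted[2] = 00$05101451501015500
  sorted[3] = 000$0510145150101550
  sorted[4] = 0000$051014515010155
  sorted[5] = 0101550000$051014515
  sorted[6] = 0145150101550000$051
  sorted[7] = 01550000$05101451501
  sorted[8] = 0510145150101550000$
  sorted[9] = 10145150101550000$05
  sorted[10] = 101550000$0510145150
  sorted[11] = 145150101550000$0510
  sorted[12] = 150101550000$0510145
  sorted[13] = 1550000$051014515010
  sorted[14] = 45150101550000$05101
  sorted[15] = 50000$05101451501015
  sorted[16] = 50101550000$05101451
  sorted[17] = 510145150101550000$0
  sorted[18] = 5150101550000$051014
  sorted[19] = 550000$0510145150101
sorted[3] = 000$0510145150101550

Answer: 000$0510145150101550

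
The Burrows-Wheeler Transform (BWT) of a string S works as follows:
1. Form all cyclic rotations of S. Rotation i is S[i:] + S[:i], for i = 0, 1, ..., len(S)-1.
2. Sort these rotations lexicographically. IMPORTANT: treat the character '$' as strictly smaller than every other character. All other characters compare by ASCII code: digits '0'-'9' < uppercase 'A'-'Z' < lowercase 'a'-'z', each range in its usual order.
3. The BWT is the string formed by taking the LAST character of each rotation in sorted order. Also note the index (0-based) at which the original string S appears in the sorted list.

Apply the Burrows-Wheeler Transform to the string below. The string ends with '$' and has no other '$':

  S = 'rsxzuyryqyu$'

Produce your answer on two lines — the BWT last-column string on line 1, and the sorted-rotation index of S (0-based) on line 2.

All 12 rotations (rotation i = S[i:]+S[:i]):
  rot[0] = rsxzuyryqyu$
  rot[1] = sxzuyryqyu$r
  rot[2] = xzuyryqyu$rs
  rot[3] = zuyryqyu$rsx
  rot[4] = uyryqyu$rsxz
  rot[5] = yryqyu$rsxzu
  rot[6] = ryqyu$rsxzuy
  rot[7] = yqyu$rsxzuyr
  rot[8] = qyu$rsxzuyry
  rot[9] = yu$rsxzuyryq
  rot[10] = u$rsxzuyryqy
  rot[11] = $rsxzuyryqyu
Sorted (with $ < everything):
  sorted[0] = $rsxzuyryqyu  (last char: 'u')
  sorted[1] = qyu$rsxzuyry  (last char: 'y')
  sorted[2] = rsxzuyryqyu$  (last char: '$')
  sorted[3] = ryqyu$rsxzuy  (last char: 'y')
  sorted[4] = sxzuyryqyu$r  (last char: 'r')
  sorted[5] = u$rsxzuyryqy  (last char: 'y')
  sorted[6] = uyryqyu$rsxz  (last char: 'z')
  sorted[7] = xzuyryqyu$rs  (last char: 's')
  sorted[8] = yqyu$rsxzuyr  (last char: 'r')
  sorted[9] = yryqyu$rsxzu  (last char: 'u')
  sorted[10] = yu$rsxzuyryq  (last char: 'q')
  sorted[11] = zuyryqyu$rsx  (last char: 'x')
Last column: uy$yryzsruqx
Original string S is at sorted index 2

Answer: uy$yryzsruqx
2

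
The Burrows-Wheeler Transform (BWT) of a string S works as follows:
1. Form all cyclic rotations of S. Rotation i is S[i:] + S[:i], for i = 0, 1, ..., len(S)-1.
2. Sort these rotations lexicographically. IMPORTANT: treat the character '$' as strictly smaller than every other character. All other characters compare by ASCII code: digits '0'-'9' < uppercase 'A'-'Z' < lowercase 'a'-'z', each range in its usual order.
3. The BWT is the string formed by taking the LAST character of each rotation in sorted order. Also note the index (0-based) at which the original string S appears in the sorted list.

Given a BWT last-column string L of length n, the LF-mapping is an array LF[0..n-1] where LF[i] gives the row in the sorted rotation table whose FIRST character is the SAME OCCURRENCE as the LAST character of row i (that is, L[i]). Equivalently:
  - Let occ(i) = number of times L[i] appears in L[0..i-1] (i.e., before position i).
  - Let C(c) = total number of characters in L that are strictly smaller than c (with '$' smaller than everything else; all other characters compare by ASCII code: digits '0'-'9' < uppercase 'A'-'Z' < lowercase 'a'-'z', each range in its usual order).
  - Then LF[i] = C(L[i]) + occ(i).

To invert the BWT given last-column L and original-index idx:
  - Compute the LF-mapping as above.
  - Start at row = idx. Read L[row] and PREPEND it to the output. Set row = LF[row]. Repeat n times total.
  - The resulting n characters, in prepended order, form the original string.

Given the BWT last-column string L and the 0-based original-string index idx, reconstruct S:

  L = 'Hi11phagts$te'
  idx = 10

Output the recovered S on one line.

LF mapping: 3 8 1 2 9 7 4 6 11 10 0 12 5
Walk LF starting at row 10, prepending L[row]:
  step 1: row=10, L[10]='$', prepend. Next row=LF[10]=0
  step 2: row=0, L[0]='H', prepend. Next row=LF[0]=3
  step 3: row=3, L[3]='1', prepend. Next row=LF[3]=2
  step 4: row=2, L[2]='1', prepend. Next row=LF[2]=1
  step 5: row=1, L[1]='i', prepend. Next row=LF[1]=8
  step 6: row=8, L[8]='t', prepend. Next row=LF[8]=11
  step 7: row=11, L[11]='t', prepend. Next row=LF[11]=12
  step 8: row=12, L[12]='e', prepend. Next row=LF[12]=5
  step 9: row=5, L[5]='h', prepend. Next row=LF[5]=7
  step 10: row=7, L[7]='g', prepend. Next row=LF[7]=6
  step 11: row=6, L[6]='a', prepend. Next row=LF[6]=4
  step 12: row=4, L[4]='p', prepend. Next row=LF[4]=9
  step 13: row=9, L[9]='s', prepend. Next row=LF[9]=10
Reversed output: spaghetti11H$

Answer: spaghetti11H$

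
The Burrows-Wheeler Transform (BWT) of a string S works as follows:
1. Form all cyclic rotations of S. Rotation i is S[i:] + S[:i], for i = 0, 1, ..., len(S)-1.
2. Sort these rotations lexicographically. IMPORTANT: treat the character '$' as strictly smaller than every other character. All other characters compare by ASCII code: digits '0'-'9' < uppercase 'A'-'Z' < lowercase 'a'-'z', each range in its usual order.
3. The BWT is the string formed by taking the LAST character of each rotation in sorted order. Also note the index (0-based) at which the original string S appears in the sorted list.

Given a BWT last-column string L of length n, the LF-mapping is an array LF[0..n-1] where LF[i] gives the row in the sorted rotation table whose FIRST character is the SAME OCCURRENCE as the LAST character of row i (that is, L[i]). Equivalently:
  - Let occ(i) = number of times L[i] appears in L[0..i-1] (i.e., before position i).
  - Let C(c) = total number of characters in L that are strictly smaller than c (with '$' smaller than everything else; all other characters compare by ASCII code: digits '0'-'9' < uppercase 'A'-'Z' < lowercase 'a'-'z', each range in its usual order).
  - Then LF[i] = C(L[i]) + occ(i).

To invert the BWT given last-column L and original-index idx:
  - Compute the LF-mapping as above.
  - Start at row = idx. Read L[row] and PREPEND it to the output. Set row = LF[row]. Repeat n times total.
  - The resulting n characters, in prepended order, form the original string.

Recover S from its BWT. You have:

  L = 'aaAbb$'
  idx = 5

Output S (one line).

LF mapping: 2 3 1 4 5 0
Walk LF starting at row 5, prepending L[row]:
  step 1: row=5, L[5]='$', prepend. Next row=LF[5]=0
  step 2: row=0, L[0]='a', prepend. Next row=LF[0]=2
  step 3: row=2, L[2]='A', prepend. Next row=LF[2]=1
  step 4: row=1, L[1]='a', prepend. Next row=LF[1]=3
  step 5: row=3, L[3]='b', prepend. Next row=LF[3]=4
  step 6: row=4, L[4]='b', prepend. Next row=LF[4]=5
Reversed output: bbaAa$

Answer: bbaAa$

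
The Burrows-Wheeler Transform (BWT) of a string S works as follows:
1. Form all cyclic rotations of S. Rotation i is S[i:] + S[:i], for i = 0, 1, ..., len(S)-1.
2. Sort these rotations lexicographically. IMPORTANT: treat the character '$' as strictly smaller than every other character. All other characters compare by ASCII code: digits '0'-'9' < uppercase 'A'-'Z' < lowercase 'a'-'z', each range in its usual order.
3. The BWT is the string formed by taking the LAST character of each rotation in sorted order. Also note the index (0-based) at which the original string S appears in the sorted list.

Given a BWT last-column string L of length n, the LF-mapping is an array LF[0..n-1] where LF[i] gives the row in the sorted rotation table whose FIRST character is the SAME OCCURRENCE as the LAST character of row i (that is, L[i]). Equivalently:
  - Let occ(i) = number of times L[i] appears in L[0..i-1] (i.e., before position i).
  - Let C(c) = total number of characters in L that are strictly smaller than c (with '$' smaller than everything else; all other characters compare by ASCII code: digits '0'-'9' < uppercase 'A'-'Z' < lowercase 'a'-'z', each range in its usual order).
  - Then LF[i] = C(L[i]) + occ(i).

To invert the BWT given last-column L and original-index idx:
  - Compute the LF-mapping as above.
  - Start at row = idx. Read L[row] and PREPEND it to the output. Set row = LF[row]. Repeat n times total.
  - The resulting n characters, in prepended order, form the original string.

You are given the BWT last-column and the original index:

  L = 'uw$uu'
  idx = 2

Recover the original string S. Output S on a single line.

Answer: uuwu$

Derivation:
LF mapping: 1 4 0 2 3
Walk LF starting at row 2, prepending L[row]:
  step 1: row=2, L[2]='$', prepend. Next row=LF[2]=0
  step 2: row=0, L[0]='u', prepend. Next row=LF[0]=1
  step 3: row=1, L[1]='w', prepend. Next row=LF[1]=4
  step 4: row=4, L[4]='u', prepend. Next row=LF[4]=3
  step 5: row=3, L[3]='u', prepend. Next row=LF[3]=2
Reversed output: uuwu$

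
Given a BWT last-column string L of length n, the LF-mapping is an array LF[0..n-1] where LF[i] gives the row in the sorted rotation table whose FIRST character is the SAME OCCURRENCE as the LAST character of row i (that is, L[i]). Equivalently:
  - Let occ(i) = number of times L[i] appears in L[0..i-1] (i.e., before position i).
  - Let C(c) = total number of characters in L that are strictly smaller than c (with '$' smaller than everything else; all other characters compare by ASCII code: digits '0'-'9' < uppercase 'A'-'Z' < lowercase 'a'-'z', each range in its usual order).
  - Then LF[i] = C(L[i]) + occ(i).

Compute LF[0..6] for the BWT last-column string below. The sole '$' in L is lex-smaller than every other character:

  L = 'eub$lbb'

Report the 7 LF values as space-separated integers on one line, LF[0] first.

Answer: 4 6 1 0 5 2 3

Derivation:
Char counts: '$':1, 'b':3, 'e':1, 'l':1, 'u':1
C (first-col start): C('$')=0, C('b')=1, C('e')=4, C('l')=5, C('u')=6
L[0]='e': occ=0, LF[0]=C('e')+0=4+0=4
L[1]='u': occ=0, LF[1]=C('u')+0=6+0=6
L[2]='b': occ=0, LF[2]=C('b')+0=1+0=1
L[3]='$': occ=0, LF[3]=C('$')+0=0+0=0
L[4]='l': occ=0, LF[4]=C('l')+0=5+0=5
L[5]='b': occ=1, LF[5]=C('b')+1=1+1=2
L[6]='b': occ=2, LF[6]=C('b')+2=1+2=3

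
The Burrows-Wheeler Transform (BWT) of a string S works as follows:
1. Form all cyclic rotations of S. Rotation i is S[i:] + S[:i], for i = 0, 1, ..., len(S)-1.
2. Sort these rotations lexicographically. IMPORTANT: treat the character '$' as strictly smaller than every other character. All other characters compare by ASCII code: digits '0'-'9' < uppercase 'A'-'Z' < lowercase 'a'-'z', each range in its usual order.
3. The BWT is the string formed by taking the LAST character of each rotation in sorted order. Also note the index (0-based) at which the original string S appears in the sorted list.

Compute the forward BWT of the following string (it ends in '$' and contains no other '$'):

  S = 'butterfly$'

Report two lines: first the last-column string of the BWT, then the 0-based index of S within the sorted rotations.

All 10 rotations (rotation i = S[i:]+S[:i]):
  rot[0] = butterfly$
  rot[1] = utterfly$b
  rot[2] = tterfly$bu
  rot[3] = terfly$but
  rot[4] = erfly$butt
  rot[5] = rfly$butte
  rot[6] = fly$butter
  rot[7] = ly$butterf
  rot[8] = y$butterfl
  rot[9] = $butterfly
Sorted (with $ < everything):
  sorted[0] = $butterfly  (last char: 'y')
  sorted[1] = butterfly$  (last char: '$')
  sorted[2] = erfly$butt  (last char: 't')
  sorted[3] = fly$butter  (last char: 'r')
  sorted[4] = ly$butterf  (last char: 'f')
  sorted[5] = rfly$butte  (last char: 'e')
  sorted[6] = terfly$but  (last char: 't')
  sorted[7] = tterfly$bu  (last char: 'u')
  sorted[8] = utterfly$b  (last char: 'b')
  sorted[9] = y$butterfl  (last char: 'l')
Last column: y$trfetubl
Original string S is at sorted index 1

Answer: y$trfetubl
1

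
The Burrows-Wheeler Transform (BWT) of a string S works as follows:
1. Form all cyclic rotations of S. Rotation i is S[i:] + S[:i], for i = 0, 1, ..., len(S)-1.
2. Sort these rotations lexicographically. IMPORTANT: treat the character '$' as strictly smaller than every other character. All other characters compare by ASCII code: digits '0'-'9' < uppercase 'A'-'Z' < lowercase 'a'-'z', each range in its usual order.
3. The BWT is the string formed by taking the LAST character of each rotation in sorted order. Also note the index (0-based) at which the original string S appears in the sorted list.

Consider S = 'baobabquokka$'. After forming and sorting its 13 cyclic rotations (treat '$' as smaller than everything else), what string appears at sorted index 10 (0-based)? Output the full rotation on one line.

All 13 rotations (rotation i = S[i:]+S[:i]):
  rot[0] = baobabquokka$
  rot[1] = aobabquokka$b
  rot[2] = obabquokka$ba
  rot[3] = babquokka$bao
  rot[4] = abquokka$baob
  rot[5] = bquokka$baoba
  rot[6] = quokka$baobab
  rot[7] = uokka$baobabq
  rot[8] = okka$baobabqu
  rot[9] = kka$baobabquo
  rot[10] = ka$baobabquok
  rot[11] = a$baobabquokk
  rot[12] = $baobabquokka
Sorted (with $ < everything):
  sorted[0] = $baobabquokka
  sorted[1] = a$baobabquokk
  sorted[2] = abquokka$baob
  sorted[3] = aobabquokka$b
  sorted[4] = babquokka$bao
  sorted[5] = baobabquokka$
  sorted[6] = bquokka$baoba
  sorted[7] = ka$baobabquok
  sorted[8] = kka$baobabquo
  sorted[9] = obabquokka$ba
  sorted[10] = okka$baobabqu
  sorted[11] = quokka$baobab
  sorted[12] = uokka$baobabq
sorted[10] = okka$baobabqu

Answer: okka$baobabqu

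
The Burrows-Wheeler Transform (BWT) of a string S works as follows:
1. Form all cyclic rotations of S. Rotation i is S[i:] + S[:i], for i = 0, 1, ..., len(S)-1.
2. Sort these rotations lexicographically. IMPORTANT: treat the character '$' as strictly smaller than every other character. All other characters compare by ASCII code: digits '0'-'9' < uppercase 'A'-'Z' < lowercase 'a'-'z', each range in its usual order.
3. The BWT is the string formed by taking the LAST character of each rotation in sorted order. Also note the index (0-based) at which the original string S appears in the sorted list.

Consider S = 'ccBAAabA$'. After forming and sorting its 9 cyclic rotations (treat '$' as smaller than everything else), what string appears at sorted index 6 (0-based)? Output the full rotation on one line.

All 9 rotations (rotation i = S[i:]+S[:i]):
  rot[0] = ccBAAabA$
  rot[1] = cBAAabA$c
  rot[2] = BAAabA$cc
  rot[3] = AAabA$ccB
  rot[4] = AabA$ccBA
  rot[5] = abA$ccBAA
  rot[6] = bA$ccBAAa
  rot[7] = A$ccBAAab
  rot[8] = $ccBAAabA
Sorted (with $ < everything):
  sorted[0] = $ccBAAabA
  sorted[1] = A$ccBAAab
  sorted[2] = AAabA$ccB
  sorted[3] = AabA$ccBA
  sorted[4] = BAAabA$cc
  sorted[5] = abA$ccBAA
  sorted[6] = bA$ccBAAa
  sorted[7] = cBAAabA$c
  sorted[8] = ccBAAabA$
sorted[6] = bA$ccBAAa

Answer: bA$ccBAAa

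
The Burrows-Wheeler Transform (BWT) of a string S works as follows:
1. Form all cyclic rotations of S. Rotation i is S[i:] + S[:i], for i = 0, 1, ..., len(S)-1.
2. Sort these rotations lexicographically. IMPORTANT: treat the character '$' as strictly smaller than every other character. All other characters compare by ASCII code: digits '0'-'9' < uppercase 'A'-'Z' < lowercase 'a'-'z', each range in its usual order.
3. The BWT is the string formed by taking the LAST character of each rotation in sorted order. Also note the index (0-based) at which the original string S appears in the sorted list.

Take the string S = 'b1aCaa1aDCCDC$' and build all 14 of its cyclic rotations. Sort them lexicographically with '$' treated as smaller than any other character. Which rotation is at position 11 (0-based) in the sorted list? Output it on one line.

Answer: aDCCDC$b1aCaa1

Derivation:
All 14 rotations (rotation i = S[i:]+S[:i]):
  rot[0] = b1aCaa1aDCCDC$
  rot[1] = 1aCaa1aDCCDC$b
  rot[2] = aCaa1aDCCDC$b1
  rot[3] = Caa1aDCCDC$b1a
  rot[4] = aa1aDCCDC$b1aC
  rot[5] = a1aDCCDC$b1aCa
  rot[6] = 1aDCCDC$b1aCaa
  rot[7] = aDCCDC$b1aCaa1
  rot[8] = DCCDC$b1aCaa1a
  rot[9] = CCDC$b1aCaa1aD
  rot[10] = CDC$b1aCaa1aDC
  rot[11] = DC$b1aCaa1aDCC
  rot[12] = C$b1aCaa1aDCCD
  rot[13] = $b1aCaa1aDCCDC
Sorted (with $ < everything):
  sorted[0] = $b1aCaa1aDCCDC
  sorted[1] = 1aCaa1aDCCDC$b
  sorted[2] = 1aDCCDC$b1aCaa
  sorted[3] = C$b1aCaa1aDCCD
  sorted[4] = CCDC$b1aCaa1aD
  sorted[5] = CDC$b1aCaa1aDC
  sorted[6] = Caa1aDCCDC$b1a
  sorted[7] = DC$b1aCaa1aDCC
  sorted[8] = DCCDC$b1aCaa1a
  sorted[9] = a1aDCCDC$b1aCa
  sorted[10] = aCaa1aDCCDC$b1
  sorted[11] = aDCCDC$b1aCaa1
  sorted[12] = aa1aDCCDC$b1aC
  sorted[13] = b1aCaa1aDCCDC$
sorted[11] = aDCCDC$b1aCaa1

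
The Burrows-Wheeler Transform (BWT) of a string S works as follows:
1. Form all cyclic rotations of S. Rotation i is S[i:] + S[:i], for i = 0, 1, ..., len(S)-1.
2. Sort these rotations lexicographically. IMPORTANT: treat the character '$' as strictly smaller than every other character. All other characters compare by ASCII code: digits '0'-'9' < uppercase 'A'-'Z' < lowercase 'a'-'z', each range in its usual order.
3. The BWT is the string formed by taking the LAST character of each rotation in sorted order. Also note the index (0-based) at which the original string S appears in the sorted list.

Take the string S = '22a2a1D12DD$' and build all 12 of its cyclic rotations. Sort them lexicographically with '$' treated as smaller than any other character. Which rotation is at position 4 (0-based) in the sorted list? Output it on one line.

All 12 rotations (rotation i = S[i:]+S[:i]):
  rot[0] = 22a2a1D12DD$
  rot[1] = 2a2a1D12DD$2
  rot[2] = a2a1D12DD$22
  rot[3] = 2a1D12DD$22a
  rot[4] = a1D12DD$22a2
  rot[5] = 1D12DD$22a2a
  rot[6] = D12DD$22a2a1
  rot[7] = 12DD$22a2a1D
  rot[8] = 2DD$22a2a1D1
  rot[9] = DD$22a2a1D12
  rot[10] = D$22a2a1D12D
  rot[11] = $22a2a1D12DD
Sorted (with $ < everything):
  sorted[0] = $22a2a1D12DD
  sorted[1] = 12DD$22a2a1D
  sorted[2] = 1D12DD$22a2a
  sorted[3] = 22a2a1D12DD$
  sorted[4] = 2DD$22a2a1D1
  sorted[5] = 2a1D12DD$22a
  sorted[6] = 2a2a1D12DD$2
  sorted[7] = D$22a2a1D12D
  sorted[8] = D12DD$22a2a1
  sorted[9] = DD$22a2a1D12
  sorted[10] = a1D12DD$22a2
  sorted[11] = a2a1D12DD$22
sorted[4] = 2DD$22a2a1D1

Answer: 2DD$22a2a1D1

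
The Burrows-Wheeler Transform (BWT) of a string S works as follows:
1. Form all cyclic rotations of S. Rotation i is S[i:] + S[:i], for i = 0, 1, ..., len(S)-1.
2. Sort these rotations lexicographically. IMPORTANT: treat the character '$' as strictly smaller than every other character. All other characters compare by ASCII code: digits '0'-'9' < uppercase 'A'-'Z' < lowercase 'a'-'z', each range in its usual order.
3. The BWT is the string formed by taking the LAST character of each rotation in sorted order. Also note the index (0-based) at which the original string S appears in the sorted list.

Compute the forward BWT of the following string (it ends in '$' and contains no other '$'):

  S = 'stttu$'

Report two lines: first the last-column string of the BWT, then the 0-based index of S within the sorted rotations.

All 6 rotations (rotation i = S[i:]+S[:i]):
  rot[0] = stttu$
  rot[1] = tttu$s
  rot[2] = ttu$st
  rot[3] = tu$stt
  rot[4] = u$sttt
  rot[5] = $stttu
Sorted (with $ < everything):
  sorted[0] = $stttu  (last char: 'u')
  sorted[1] = stttu$  (last char: '$')
  sorted[2] = tttu$s  (last char: 's')
  sorted[3] = ttu$st  (last char: 't')
  sorted[4] = tu$stt  (last char: 't')
  sorted[5] = u$sttt  (last char: 't')
Last column: u$sttt
Original string S is at sorted index 1

Answer: u$sttt
1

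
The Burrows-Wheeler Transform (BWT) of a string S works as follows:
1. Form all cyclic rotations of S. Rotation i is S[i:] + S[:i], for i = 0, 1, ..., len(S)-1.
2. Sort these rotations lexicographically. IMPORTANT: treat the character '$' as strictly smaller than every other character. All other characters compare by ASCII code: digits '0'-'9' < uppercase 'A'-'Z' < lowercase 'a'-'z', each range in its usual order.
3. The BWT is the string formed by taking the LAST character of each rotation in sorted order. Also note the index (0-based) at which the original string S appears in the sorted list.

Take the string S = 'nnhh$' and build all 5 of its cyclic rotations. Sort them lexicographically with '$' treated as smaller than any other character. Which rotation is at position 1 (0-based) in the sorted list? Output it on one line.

Answer: h$nnh

Derivation:
All 5 rotations (rotation i = S[i:]+S[:i]):
  rot[0] = nnhh$
  rot[1] = nhh$n
  rot[2] = hh$nn
  rot[3] = h$nnh
  rot[4] = $nnhh
Sorted (with $ < everything):
  sorted[0] = $nnhh
  sorted[1] = h$nnh
  sorted[2] = hh$nn
  sorted[3] = nhh$n
  sorted[4] = nnhh$
sorted[1] = h$nnh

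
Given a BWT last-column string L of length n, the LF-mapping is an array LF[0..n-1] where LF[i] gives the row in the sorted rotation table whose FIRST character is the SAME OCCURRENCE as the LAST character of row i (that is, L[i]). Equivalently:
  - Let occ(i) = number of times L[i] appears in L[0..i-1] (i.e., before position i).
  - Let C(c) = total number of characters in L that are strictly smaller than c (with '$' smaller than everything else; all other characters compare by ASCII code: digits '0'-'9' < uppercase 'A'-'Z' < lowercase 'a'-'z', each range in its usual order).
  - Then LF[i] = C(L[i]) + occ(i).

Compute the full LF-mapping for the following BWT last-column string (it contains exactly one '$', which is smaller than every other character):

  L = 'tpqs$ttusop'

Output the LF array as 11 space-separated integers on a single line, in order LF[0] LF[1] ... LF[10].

Answer: 7 2 4 5 0 8 9 10 6 1 3

Derivation:
Char counts: '$':1, 'o':1, 'p':2, 'q':1, 's':2, 't':3, 'u':1
C (first-col start): C('$')=0, C('o')=1, C('p')=2, C('q')=4, C('s')=5, C('t')=7, C('u')=10
L[0]='t': occ=0, LF[0]=C('t')+0=7+0=7
L[1]='p': occ=0, LF[1]=C('p')+0=2+0=2
L[2]='q': occ=0, LF[2]=C('q')+0=4+0=4
L[3]='s': occ=0, LF[3]=C('s')+0=5+0=5
L[4]='$': occ=0, LF[4]=C('$')+0=0+0=0
L[5]='t': occ=1, LF[5]=C('t')+1=7+1=8
L[6]='t': occ=2, LF[6]=C('t')+2=7+2=9
L[7]='u': occ=0, LF[7]=C('u')+0=10+0=10
L[8]='s': occ=1, LF[8]=C('s')+1=5+1=6
L[9]='o': occ=0, LF[9]=C('o')+0=1+0=1
L[10]='p': occ=1, LF[10]=C('p')+1=2+1=3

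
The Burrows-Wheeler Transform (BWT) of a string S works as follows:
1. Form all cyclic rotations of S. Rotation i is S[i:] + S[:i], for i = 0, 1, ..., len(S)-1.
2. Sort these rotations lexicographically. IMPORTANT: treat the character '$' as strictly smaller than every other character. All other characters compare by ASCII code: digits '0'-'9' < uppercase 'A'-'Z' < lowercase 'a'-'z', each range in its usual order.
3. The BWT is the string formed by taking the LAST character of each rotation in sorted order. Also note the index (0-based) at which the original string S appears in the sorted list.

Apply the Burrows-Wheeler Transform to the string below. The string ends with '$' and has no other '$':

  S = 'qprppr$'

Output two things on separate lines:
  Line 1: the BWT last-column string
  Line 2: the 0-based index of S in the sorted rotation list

Answer: rrpq$pp
4

Derivation:
All 7 rotations (rotation i = S[i:]+S[:i]):
  rot[0] = qprppr$
  rot[1] = prppr$q
  rot[2] = rppr$qp
  rot[3] = ppr$qpr
  rot[4] = pr$qprp
  rot[5] = r$qprpp
  rot[6] = $qprppr
Sorted (with $ < everything):
  sorted[0] = $qprppr  (last char: 'r')
  sorted[1] = ppr$qpr  (last char: 'r')
  sorted[2] = pr$qprp  (last char: 'p')
  sorted[3] = prppr$q  (last char: 'q')
  sorted[4] = qprppr$  (last char: '$')
  sorted[5] = r$qprpp  (last char: 'p')
  sorted[6] = rppr$qp  (last char: 'p')
Last column: rrpq$pp
Original string S is at sorted index 4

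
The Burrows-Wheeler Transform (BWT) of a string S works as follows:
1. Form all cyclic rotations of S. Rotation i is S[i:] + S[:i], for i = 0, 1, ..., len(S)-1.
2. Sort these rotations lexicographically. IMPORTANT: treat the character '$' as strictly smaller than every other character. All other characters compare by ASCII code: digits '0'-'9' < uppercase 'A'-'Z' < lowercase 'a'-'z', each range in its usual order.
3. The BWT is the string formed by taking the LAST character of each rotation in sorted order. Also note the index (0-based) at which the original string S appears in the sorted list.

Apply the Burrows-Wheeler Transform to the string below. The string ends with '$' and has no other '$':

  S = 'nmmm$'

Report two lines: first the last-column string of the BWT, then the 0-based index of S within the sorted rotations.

All 5 rotations (rotation i = S[i:]+S[:i]):
  rot[0] = nmmm$
  rot[1] = mmm$n
  rot[2] = mm$nm
  rot[3] = m$nmm
  rot[4] = $nmmm
Sorted (with $ < everything):
  sorted[0] = $nmmm  (last char: 'm')
  sorted[1] = m$nmm  (last char: 'm')
  sorted[2] = mm$nm  (last char: 'm')
  sorted[3] = mmm$n  (last char: 'n')
  sorted[4] = nmmm$  (last char: '$')
Last column: mmmn$
Original string S is at sorted index 4

Answer: mmmn$
4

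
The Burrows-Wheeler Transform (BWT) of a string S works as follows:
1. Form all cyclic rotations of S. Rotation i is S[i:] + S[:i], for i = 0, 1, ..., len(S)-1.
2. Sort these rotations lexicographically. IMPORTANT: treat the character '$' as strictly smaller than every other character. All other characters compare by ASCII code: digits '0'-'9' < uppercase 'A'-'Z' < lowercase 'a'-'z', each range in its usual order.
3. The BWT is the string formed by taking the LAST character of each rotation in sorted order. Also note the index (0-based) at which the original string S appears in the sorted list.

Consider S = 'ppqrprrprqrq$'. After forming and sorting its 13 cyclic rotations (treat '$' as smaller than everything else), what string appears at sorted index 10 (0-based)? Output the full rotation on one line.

All 13 rotations (rotation i = S[i:]+S[:i]):
  rot[0] = ppqrprrprqrq$
  rot[1] = pqrprrprqrq$p
  rot[2] = qrprrprqrq$pp
  rot[3] = rprrprqrq$ppq
  rot[4] = prrprqrq$ppqr
  rot[5] = rrprqrq$ppqrp
  rot[6] = rprqrq$ppqrpr
  rot[7] = prqrq$ppqrprr
  rot[8] = rqrq$ppqrprrp
  rot[9] = qrq$ppqrprrpr
  rot[10] = rq$ppqrprrprq
  rot[11] = q$ppqrprrprqr
  rot[12] = $ppqrprrprqrq
Sorted (with $ < everything):
  sorted[0] = $ppqrprrprqrq
  sorted[1] = ppqrprrprqrq$
  sorted[2] = pqrprrprqrq$p
  sorted[3] = prqrq$ppqrprr
  sorted[4] = prrprqrq$ppqr
  sorted[5] = q$ppqrprrprqr
  sorted[6] = qrprrprqrq$pp
  sorted[7] = qrq$ppqrprrpr
  sorted[8] = rprqrq$ppqrpr
  sorted[9] = rprrprqrq$ppq
  sorted[10] = rq$ppqrprrprq
  sorted[11] = rqrq$ppqrprrp
  sorted[12] = rrprqrq$ppqrp
sorted[10] = rq$ppqrprrprq

Answer: rq$ppqrprrprq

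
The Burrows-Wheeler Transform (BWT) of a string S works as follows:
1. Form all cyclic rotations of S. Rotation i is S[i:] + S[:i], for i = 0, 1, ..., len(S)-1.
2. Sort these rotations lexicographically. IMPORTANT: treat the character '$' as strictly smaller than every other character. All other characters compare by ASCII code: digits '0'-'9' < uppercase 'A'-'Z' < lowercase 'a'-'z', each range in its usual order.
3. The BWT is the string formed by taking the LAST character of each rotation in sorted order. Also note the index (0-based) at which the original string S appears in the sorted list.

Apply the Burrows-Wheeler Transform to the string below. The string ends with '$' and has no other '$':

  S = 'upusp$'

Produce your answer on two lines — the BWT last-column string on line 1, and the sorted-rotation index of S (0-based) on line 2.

Answer: psuu$p
4

Derivation:
All 6 rotations (rotation i = S[i:]+S[:i]):
  rot[0] = upusp$
  rot[1] = pusp$u
  rot[2] = usp$up
  rot[3] = sp$upu
  rot[4] = p$upus
  rot[5] = $upusp
Sorted (with $ < everything):
  sorted[0] = $upusp  (last char: 'p')
  sorted[1] = p$upus  (last char: 's')
  sorted[2] = pusp$u  (last char: 'u')
  sorted[3] = sp$upu  (last char: 'u')
  sorted[4] = upusp$  (last char: '$')
  sorted[5] = usp$up  (last char: 'p')
Last column: psuu$p
Original string S is at sorted index 4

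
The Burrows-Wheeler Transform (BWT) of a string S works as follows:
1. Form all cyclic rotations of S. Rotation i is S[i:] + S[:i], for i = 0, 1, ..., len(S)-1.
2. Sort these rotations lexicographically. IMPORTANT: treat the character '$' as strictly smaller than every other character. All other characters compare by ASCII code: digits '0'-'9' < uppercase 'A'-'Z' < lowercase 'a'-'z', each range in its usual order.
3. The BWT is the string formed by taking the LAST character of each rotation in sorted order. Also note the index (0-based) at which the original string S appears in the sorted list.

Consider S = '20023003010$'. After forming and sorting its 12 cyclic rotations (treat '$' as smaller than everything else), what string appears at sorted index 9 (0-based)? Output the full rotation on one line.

Answer: 23003010$200

Derivation:
All 12 rotations (rotation i = S[i:]+S[:i]):
  rot[0] = 20023003010$
  rot[1] = 0023003010$2
  rot[2] = 023003010$20
  rot[3] = 23003010$200
  rot[4] = 3003010$2002
  rot[5] = 003010$20023
  rot[6] = 03010$200230
  rot[7] = 3010$2002300
  rot[8] = 010$20023003
  rot[9] = 10$200230030
  rot[10] = 0$2002300301
  rot[11] = $20023003010
Sorted (with $ < everything):
  sorted[0] = $20023003010
  sorted[1] = 0$2002300301
  sorted[2] = 0023003010$2
  sorted[3] = 003010$20023
  sorted[4] = 010$20023003
  sorted[5] = 023003010$20
  sorted[6] = 03010$200230
  sorted[7] = 10$200230030
  sorted[8] = 20023003010$
  sorted[9] = 23003010$200
  sorted[10] = 3003010$2002
  sorted[11] = 3010$2002300
sorted[9] = 23003010$200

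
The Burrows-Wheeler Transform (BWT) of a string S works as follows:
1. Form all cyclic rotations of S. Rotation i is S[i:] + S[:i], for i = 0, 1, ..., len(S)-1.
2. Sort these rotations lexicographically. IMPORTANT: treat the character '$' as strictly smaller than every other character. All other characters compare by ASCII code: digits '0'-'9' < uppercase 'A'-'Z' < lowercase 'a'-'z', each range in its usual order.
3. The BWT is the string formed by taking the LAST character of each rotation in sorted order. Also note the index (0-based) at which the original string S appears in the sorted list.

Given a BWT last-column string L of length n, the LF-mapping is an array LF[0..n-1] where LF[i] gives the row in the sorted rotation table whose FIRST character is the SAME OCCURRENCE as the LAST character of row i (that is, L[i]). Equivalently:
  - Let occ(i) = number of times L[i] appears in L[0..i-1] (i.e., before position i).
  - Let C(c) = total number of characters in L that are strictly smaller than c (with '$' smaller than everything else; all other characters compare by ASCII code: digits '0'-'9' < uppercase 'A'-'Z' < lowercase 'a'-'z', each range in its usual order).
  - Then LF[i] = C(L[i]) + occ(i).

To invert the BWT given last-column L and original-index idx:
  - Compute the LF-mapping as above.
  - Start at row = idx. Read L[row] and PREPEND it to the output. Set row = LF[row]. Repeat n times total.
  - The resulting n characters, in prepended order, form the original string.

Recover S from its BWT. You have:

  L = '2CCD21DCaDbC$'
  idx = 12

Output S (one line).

Answer: bDDCCaD2C1C2$

Derivation:
LF mapping: 2 4 5 8 3 1 9 6 11 10 12 7 0
Walk LF starting at row 12, prepending L[row]:
  step 1: row=12, L[12]='$', prepend. Next row=LF[12]=0
  step 2: row=0, L[0]='2', prepend. Next row=LF[0]=2
  step 3: row=2, L[2]='C', prepend. Next row=LF[2]=5
  step 4: row=5, L[5]='1', prepend. Next row=LF[5]=1
  step 5: row=1, L[1]='C', prepend. Next row=LF[1]=4
  step 6: row=4, L[4]='2', prepend. Next row=LF[4]=3
  step 7: row=3, L[3]='D', prepend. Next row=LF[3]=8
  step 8: row=8, L[8]='a', prepend. Next row=LF[8]=11
  step 9: row=11, L[11]='C', prepend. Next row=LF[11]=7
  step 10: row=7, L[7]='C', prepend. Next row=LF[7]=6
  step 11: row=6, L[6]='D', prepend. Next row=LF[6]=9
  step 12: row=9, L[9]='D', prepend. Next row=LF[9]=10
  step 13: row=10, L[10]='b', prepend. Next row=LF[10]=12
Reversed output: bDDCCaD2C1C2$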